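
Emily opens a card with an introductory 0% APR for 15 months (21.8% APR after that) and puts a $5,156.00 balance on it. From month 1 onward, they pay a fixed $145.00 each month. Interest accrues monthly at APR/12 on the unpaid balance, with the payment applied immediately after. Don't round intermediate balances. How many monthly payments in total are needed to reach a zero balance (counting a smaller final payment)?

41 months

Promo months 1–15 at r₀ = 0%/12 = 0; months 16+ at r₁ = 21.8%/12 = 0.0181667.
After month 15 (no interest yet): B = $5,156.00 − 15·$145.00 = $2,981.00.
Then at r₁ with $145.00/mo: n₂ = −ln(1 − r₁·B/P)/ln(1+r₁) ≈ 25.97 → 26 more payments.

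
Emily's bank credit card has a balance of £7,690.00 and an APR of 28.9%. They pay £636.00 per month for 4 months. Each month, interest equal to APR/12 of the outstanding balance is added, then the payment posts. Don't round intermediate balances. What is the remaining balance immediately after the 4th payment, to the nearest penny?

Monthly rate r = 28.9%/12 = 2.40833% = 0.0240833.
Each month: B ← B·(1+r) − £636.00.
Month 1: interest £185.20; balance after payment £7,239.20.
Month 2: interest £174.34; balance after payment £6,777.54.
Month 3: interest £163.23; balance after payment £6,304.77.
Month 4: interest £151.84; balance after payment £5,820.61.

£5,820.61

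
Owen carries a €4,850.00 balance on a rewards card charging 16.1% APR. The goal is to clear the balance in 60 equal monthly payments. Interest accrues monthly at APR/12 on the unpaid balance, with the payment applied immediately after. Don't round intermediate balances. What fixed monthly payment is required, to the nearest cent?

Monthly rate r = 16.1%/12 = 1.34167% = 0.0134167.
Level-payment amortization: P = B₀·r / (1 − (1+r)^(−n)) = 4850.00·0.0134167 / (1 − 1.01342^(−60)).
Denominator 1 − (1+r)^(−60) = 0.55051267.
P = 65.0708 / 0.55051267 ≈ 118.20.

€118.20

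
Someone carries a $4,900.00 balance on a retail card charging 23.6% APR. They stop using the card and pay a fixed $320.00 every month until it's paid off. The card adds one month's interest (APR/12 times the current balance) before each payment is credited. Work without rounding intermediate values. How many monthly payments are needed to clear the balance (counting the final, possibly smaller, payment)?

Monthly rate r = 23.6%/12 = 1.96667% = 0.0196667.
Recurrence: B ← B·(1+r) − $320.00.
Month 1: interest $96.37; balance after payment $4,676.37.
Month 2: interest $91.97; balance after payment $4,448.34.
Closed form: n = −ln(1 − rB₀/P)/ln(1+r) = −ln(0.69885)/ln(1.01967) ≈ 18.398, so the balance reaches zero during payment 19.

19 months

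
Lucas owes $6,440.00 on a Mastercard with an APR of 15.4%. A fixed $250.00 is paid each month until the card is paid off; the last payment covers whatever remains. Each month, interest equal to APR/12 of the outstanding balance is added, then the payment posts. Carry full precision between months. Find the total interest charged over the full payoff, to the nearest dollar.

$1,429

Monthly rate r = 15.4%/12 = 1.28333% = 0.0128333.
Payoff takes n = ⌈−ln(1 − rB₀/P)/ln(1+r)⌉ = ⌈31.475⌉ = 32 payments; the last is $119.04.
Total paid = 31·$250.00 + $119.04 = $7,869.04.
Total interest = total paid − principal = $7,869.04 − $6,440.00 = $1,429.04.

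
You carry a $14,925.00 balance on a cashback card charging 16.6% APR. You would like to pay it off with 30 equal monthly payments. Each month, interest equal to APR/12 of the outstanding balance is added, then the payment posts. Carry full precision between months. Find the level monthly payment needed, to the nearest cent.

$611.24

Monthly rate r = 16.6%/12 = 1.38333% = 0.0138333.
Level-payment amortization: P = B₀·r / (1 − (1+r)^(−n)) = 14925.00·0.0138333 / (1 − 1.01383^(−30)).
Denominator 1 − (1+r)^(−30) = 0.337778895.
P = 206.463 / 0.337778895 ≈ 611.24.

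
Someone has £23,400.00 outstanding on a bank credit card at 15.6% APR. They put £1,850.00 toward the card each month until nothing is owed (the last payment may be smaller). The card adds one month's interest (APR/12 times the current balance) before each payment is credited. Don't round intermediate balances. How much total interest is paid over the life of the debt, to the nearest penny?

Monthly rate r = 15.6%/12 = 1.3% = 0.013.
Payoff takes n = ⌈−ln(1 − rB₀/P)/ln(1+r)⌉ = ⌈13.908⌉ = 14 payments; the last is £1,681.54.
Total paid = 13·£1,850.00 + £1,681.54 = £25,731.54.
Total interest = total paid − principal = £25,731.54 − £23,400.00 = £2,331.54.

£2,331.54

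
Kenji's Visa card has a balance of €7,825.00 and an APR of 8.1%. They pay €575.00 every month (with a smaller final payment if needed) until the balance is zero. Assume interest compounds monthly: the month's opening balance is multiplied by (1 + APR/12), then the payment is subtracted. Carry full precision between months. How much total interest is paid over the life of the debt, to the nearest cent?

€411.14

Monthly rate r = 8.1%/12 = 0.675% = 0.00675.
Payoff takes n = ⌈−ln(1 − rB₀/P)/ln(1+r)⌉ = ⌈14.323⌉ = 15 payments; the last is €186.14.
Total paid = 14·€575.00 + €186.14 = €8,236.14.
Total interest = total paid − principal = €8,236.14 − €7,825.00 = €411.14.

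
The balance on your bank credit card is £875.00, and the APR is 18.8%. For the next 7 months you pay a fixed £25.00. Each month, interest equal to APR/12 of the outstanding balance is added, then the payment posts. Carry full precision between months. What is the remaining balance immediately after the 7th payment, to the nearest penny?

Monthly rate r = 18.8%/12 = 1.56667% = 0.0156667.
Each month: B ← B·(1+r) − £25.00.
Month 1: interest £13.71; balance after payment £863.71.
Month 2: interest £13.53; balance after payment £852.24.
Month 3: interest £13.35; balance after payment £840.59.
Month 4: interest £13.17; balance after payment £828.76.
Month 5: interest £12.98; balance after payment £816.74.
Month 6: interest £12.80; balance after payment £804.54.
Month 7: interest £12.60; balance after payment £792.14.

£792.14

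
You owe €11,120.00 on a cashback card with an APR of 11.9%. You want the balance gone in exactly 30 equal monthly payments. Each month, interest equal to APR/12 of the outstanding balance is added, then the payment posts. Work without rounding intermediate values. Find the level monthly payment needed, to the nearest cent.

Monthly rate r = 11.9%/12 = 0.991667% = 0.00991667.
Level-payment amortization: P = B₀·r / (1 − (1+r)^(−n)) = 11120.00·0.00991667 / (1 − 1.00992^(−30)).
Denominator 1 − (1+r)^(−30) = 0.256238289.
P = 110.273 / 0.256238289 ≈ 430.35.

€430.35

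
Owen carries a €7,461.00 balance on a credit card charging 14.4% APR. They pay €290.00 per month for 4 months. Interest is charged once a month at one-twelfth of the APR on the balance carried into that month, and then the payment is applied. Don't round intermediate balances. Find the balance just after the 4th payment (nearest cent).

€6,644.58

Monthly rate r = 14.4%/12 = 1.2% = 0.012.
Each month: B ← B·(1+r) − €290.00.
Month 1: interest €89.53; balance after payment €7,260.53.
Month 2: interest €87.13; balance after payment €7,057.66.
Month 3: interest €84.69; balance after payment €6,852.35.
Month 4: interest €82.23; balance after payment €6,644.58.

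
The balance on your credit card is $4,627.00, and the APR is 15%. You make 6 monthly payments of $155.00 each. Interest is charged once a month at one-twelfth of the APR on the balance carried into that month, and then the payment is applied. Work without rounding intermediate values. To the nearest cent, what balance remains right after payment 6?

Monthly rate r = 15%/12 = 1.25% = 0.0125.
Each month: B ← B·(1+r) − $155.00.
Month 1: interest $57.84; balance after payment $4,529.84.
Month 2: interest $56.62; balance after payment $4,431.46.
Month 3: interest $55.39; balance after payment $4,331.85.
Month 4: interest $54.15; balance after payment $4,231.00.
Month 5: interest $52.89; balance after payment $4,128.89.
Month 6: interest $51.61; balance after payment $4,025.50.

$4,025.50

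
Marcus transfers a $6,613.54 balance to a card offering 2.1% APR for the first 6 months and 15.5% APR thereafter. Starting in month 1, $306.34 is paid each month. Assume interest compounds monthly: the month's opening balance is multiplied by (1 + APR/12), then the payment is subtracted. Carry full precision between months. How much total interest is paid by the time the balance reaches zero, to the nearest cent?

$669.54

Promo months 1–6 at r₀ = 2.1%/12 = 0.00175; months 7+ at r₁ = 15.5%/12 = 0.0129167.
After month 6: iterate B ← B·(1+r₀) − $306.34 for 6 months → $4,837.19.
Then at r₁ with $306.34/mo: n₂ = −ln(1 − r₁·B/P)/ln(1+r₁) ≈ 17.77 → 18 more payments.
Total paid = 23·$306.34 + $237.26 = $7,283.08; interest = $7,283.08 − $6,613.54 = $669.54.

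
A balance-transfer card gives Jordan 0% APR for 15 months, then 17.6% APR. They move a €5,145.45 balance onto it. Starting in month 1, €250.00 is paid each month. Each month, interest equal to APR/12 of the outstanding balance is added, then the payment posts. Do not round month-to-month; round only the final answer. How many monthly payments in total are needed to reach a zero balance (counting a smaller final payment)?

Promo months 1–15 at r₀ = 0%/12 = 0; months 16+ at r₁ = 17.6%/12 = 0.0146667.
After month 15 (no interest yet): B = €5,145.45 − 15·€250.00 = €1,395.45.
Then at r₁ with €250.00/mo: n₂ = −ln(1 − r₁·B/P)/ln(1+r₁) ≈ 5.87 → 6 more payments.

21 months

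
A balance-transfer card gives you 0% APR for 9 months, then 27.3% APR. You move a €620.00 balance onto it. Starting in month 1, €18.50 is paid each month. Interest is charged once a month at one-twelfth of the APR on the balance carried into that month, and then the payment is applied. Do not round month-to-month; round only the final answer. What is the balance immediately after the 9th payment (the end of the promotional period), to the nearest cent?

Promo months 1–9 at r₀ = 0%/12 = 0; months 10+ at r₁ = 27.3%/12 = 0.02275.
After month 9 (no interest yet): B = €620.00 − 9·€18.50 = €453.50.

€453.50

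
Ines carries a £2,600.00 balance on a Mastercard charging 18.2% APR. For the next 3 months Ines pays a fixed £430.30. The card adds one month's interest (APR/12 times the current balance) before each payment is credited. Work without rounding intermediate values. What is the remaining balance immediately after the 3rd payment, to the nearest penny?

£1,409.53

Monthly rate r = 18.2%/12 = 1.51667% = 0.0151667.
Each month: B ← B·(1+r) − £430.30.
Month 1: interest £39.43; balance after payment £2,209.13.
Month 2: interest £33.51; balance after payment £1,812.34.
Month 3: interest £27.49; balance after payment £1,409.53.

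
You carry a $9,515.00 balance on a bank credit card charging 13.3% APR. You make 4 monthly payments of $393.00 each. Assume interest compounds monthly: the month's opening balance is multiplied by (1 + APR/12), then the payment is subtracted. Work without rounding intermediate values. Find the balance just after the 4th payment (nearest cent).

Monthly rate r = 13.3%/12 = 1.10833% = 0.0110833.
Each month: B ← B·(1+r) − $393.00.
Month 1: interest $105.46; balance after payment $9,227.46.
Month 2: interest $102.27; balance after payment $8,936.73.
Month 3: interest $99.05; balance after payment $8,642.78.
Month 4: interest $95.79; balance after payment $8,345.57.

$8,345.57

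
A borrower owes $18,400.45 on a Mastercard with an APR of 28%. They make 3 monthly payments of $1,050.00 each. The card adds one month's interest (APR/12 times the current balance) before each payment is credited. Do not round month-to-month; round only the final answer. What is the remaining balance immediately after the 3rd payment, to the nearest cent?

Monthly rate r = 28%/12 = 2.33333% = 0.0233333.
Each month: B ← B·(1+r) − $1,050.00.
Month 1: interest $429.34; balance after payment $17,779.79.
Month 2: interest $414.86; balance after payment $17,144.66.
Month 3: interest $400.04; balance after payment $16,494.70.

$16,494.70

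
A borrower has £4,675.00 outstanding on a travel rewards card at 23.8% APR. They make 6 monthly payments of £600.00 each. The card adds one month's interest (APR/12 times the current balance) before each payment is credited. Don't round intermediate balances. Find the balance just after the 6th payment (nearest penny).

Monthly rate r = 23.8%/12 = 1.98333% = 0.0198333.
Each month: B ← B·(1+r) − £600.00.
Month 1: interest £92.72; balance after payment £4,167.72.
Month 2: interest £82.66; balance after payment £3,650.38.
Month 3: interest £72.40; balance after payment £3,122.78.
Month 4: interest £61.94; balance after payment £2,584.71.
Month 5: interest £51.26; balance after payment £2,035.98.
Month 6: interest £40.38; balance after payment £1,476.36.

£1,476.36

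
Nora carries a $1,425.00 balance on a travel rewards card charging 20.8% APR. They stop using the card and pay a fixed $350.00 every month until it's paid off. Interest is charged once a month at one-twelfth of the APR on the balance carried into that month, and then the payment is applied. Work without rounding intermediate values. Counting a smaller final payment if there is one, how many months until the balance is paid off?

5 payments

Monthly rate r = 20.8%/12 = 1.73333% = 0.0173333.
Recurrence: B ← B·(1+r) − $350.00.
Month 1: interest $24.70; balance after payment $1,099.70.
Month 2: interest $19.06; balance after payment $768.76.
Month 3: interest $13.33; balance after payment $432.09.
Month 4: interest $7.49; balance after payment $89.58.
Month 5: interest $1.55; balance after payment $0.00.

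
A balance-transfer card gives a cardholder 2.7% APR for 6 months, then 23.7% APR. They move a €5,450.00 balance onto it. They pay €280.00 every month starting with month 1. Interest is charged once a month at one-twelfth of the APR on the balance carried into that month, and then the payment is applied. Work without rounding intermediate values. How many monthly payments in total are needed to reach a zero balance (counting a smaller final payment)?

23 months

Promo months 1–6 at r₀ = 2.7%/12 = 0.00225; months 7+ at r₁ = 23.7%/12 = 0.01975.
After month 6: iterate B ← B·(1+r₀) − €280.00 for 6 months → €3,834.51.
Then at r₁ with €280.00/mo: n₂ = −ln(1 − r₁·B/P)/ln(1+r₁) ≈ 16.12 → 17 more payments.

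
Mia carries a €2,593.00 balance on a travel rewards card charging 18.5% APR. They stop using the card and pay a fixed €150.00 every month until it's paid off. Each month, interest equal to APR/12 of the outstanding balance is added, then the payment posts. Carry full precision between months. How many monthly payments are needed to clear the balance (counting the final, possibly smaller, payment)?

21 payments

Monthly rate r = 18.5%/12 = 1.54167% = 0.0154167.
Recurrence: B ← B·(1+r) − €150.00.
Month 1: interest €39.98; balance after payment €2,482.98.
Month 2: interest €38.28; balance after payment €2,371.25.
Closed form: n = −ln(1 − rB₀/P)/ln(1+r) = −ln(0.7335)/ln(1.01542) ≈ 20.258, so the balance reaches zero during payment 21.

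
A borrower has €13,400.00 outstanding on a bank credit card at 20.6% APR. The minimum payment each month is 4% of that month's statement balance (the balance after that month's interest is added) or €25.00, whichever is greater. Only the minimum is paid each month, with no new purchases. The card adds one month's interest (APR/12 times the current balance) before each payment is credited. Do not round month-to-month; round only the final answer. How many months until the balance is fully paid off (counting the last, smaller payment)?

162 months

Monthly rate r = 20.6%/12 = 1.71667% = 0.0171667.
While 4% of the post-interest balance exceeds €25.00, each month B ← (B·(1+r))·(1 − 0.04), i.e. B shrinks by the factor (1+r)·0.96 = 0.97648.
This holds for months 1–130. Entering month 131 the balance is €607.21; 4% of the post-interest balance is now below €25.00, so the flat €25.00 minimum applies from here.
From month 131 a fixed €25.00 at rate r clears €607.21 in 32 more payments. Total: 130 + 32 = 162 months.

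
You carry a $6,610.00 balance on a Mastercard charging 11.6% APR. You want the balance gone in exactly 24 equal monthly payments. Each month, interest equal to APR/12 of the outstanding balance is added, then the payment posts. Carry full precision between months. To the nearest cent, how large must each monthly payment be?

Monthly rate r = 11.6%/12 = 0.966667% = 0.00966667.
Level-payment amortization: P = B₀·r / (1 − (1+r)^(−n)) = 6610.00·0.00966667 / (1 − 1.00967^(−24)).
Denominator 1 − (1+r)^(−24) = 0.206169916.
P = 63.8967 / 0.206169916 ≈ 309.92.

$309.92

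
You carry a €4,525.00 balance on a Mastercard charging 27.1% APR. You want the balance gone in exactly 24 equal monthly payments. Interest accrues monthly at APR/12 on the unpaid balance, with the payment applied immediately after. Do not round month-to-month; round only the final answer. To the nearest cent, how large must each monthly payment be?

€246.30

Monthly rate r = 27.1%/12 = 2.25833% = 0.0225833.
Level-payment amortization: P = B₀·r / (1 − (1+r)^(−n)) = 4525.00·0.0225833 / (1 − 1.02258^(−24)).
Denominator 1 − (1+r)^(−24) = 0.414898841.
P = 102.19 / 0.414898841 ≈ 246.30.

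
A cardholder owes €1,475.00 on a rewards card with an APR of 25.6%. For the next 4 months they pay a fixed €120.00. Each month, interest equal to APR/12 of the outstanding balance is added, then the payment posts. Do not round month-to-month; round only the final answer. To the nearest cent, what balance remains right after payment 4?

Monthly rate r = 25.6%/12 = 2.13333% = 0.0213333.
Each month: B ← B·(1+r) − €120.00.
Month 1: interest €31.47; balance after payment €1,386.47.
Month 2: interest €29.58; balance after payment €1,296.04.
Month 3: interest €27.65; balance after payment €1,203.69.
Month 4: interest €25.68; balance after payment €1,109.37.

€1,109.37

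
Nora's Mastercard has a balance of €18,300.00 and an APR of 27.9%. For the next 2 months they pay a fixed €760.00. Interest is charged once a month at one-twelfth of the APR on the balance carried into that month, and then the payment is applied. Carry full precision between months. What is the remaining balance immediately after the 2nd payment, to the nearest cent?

Monthly rate r = 27.9%/12 = 2.325% = 0.02325.
Each month: B ← B·(1+r) − €760.00.
Month 1: interest €425.48; balance after payment €17,965.47.
Month 2: interest €417.70; balance after payment €17,623.17.

€17,623.17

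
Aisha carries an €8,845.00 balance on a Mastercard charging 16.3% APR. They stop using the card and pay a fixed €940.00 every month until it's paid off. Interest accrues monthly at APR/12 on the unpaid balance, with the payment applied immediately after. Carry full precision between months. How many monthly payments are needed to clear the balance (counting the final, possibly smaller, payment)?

Monthly rate r = 16.3%/12 = 1.35833% = 0.0135833.
Recurrence: B ← B·(1+r) − €940.00.
Month 1: interest €120.14; balance after payment €8,025.14.
Month 2: interest €109.01; balance after payment €7,194.15.
Closed form: n = −ln(1 − rB₀/P)/ln(1+r) = −ln(0.87219)/ln(1.01358) ≈ 10.136, so the balance reaches zero during payment 11.

11 months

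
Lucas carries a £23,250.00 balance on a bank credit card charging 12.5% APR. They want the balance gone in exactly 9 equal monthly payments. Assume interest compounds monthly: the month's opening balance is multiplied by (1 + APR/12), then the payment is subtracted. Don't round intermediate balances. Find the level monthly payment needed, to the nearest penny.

£2,719.74

Monthly rate r = 12.5%/12 = 1.04167% = 0.0104167.
Level-payment amortization: P = B₀·r / (1 − (1+r)^(−n)) = 23250.00·0.0104167 / (1 − 1.01042^(−9)).
Denominator 1 − (1+r)^(−9) = 0.0890480099.
P = 242.188 / 0.0890480099 ≈ 2719.74.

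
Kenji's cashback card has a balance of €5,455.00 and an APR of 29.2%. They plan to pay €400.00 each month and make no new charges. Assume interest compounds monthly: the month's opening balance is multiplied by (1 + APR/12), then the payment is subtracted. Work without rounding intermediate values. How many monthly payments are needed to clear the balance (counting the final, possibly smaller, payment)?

17 payments

Monthly rate r = 29.2%/12 = 2.43333% = 0.0243333.
Recurrence: B ← B·(1+r) − €400.00.
Month 1: interest €132.74; balance after payment €5,187.74.
Month 2: interest €126.23; balance after payment €4,913.97.
Closed form: n = −ln(1 − rB₀/P)/ln(1+r) = −ln(0.66815)/ln(1.02433) ≈ 16.772, so the balance reaches zero during payment 17.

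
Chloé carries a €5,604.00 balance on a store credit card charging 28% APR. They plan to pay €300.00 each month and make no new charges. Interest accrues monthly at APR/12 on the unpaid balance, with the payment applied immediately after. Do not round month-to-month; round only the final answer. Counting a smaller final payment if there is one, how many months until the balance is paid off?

25 months

Monthly rate r = 28%/12 = 2.33333% = 0.0233333.
Recurrence: B ← B·(1+r) − €300.00.
Month 1: interest €130.76; balance after payment €5,434.76.
Month 2: interest €126.81; balance after payment €5,261.57.
Closed form: n = −ln(1 − rB₀/P)/ln(1+r) = −ln(0.56413)/ln(1.02333) ≈ 24.819, so the balance reaches zero during payment 25.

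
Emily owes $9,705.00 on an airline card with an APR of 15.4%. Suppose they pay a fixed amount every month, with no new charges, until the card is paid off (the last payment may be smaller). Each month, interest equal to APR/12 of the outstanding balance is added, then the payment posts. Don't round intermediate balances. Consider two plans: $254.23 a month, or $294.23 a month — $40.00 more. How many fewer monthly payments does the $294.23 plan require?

9 fewer payments

Monthly rate r = 15.4%/12 = 1.28333% = 0.0128333.
At $254.23/mo: n = ⌈−ln(1 − rB₀/P)/ln(1+r)⌉ = 53 payments (last $200.89); total interest = total paid − $9,705.00 = $3,715.85.
At $294.23/mo: 44 payments (last $48.95); total interest $2,995.84.
Payments saved = 53 − 44 = 9.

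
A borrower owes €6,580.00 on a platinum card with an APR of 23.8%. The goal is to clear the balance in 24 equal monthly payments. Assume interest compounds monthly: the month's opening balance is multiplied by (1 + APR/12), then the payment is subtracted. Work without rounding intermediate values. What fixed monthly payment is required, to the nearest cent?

€347.24

Monthly rate r = 23.8%/12 = 1.98333% = 0.0198333.
Level-payment amortization: P = B₀·r / (1 − (1+r)^(−n)) = 6580.00·0.0198333 / (1 − 1.01983^(−24)).
Denominator 1 − (1+r)^(−24) = 0.375835402.
P = 130.503 / 0.375835402 ≈ 347.24.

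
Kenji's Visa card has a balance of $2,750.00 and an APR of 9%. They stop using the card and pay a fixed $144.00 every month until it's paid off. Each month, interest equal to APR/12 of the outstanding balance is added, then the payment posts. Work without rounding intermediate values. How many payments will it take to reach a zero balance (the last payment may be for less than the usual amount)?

Monthly rate r = 9%/12 = 0.75% = 0.0075.
Recurrence: B ← B·(1+r) − $144.00.
Month 1: interest $20.62; balance after payment $2,626.62.
Month 2: interest $19.70; balance after payment $2,502.32.
Closed form: n = −ln(1 − rB₀/P)/ln(1+r) = −ln(0.85677)/ln(1.0075) ≈ 20.689, so the balance reaches zero during payment 21.

21 months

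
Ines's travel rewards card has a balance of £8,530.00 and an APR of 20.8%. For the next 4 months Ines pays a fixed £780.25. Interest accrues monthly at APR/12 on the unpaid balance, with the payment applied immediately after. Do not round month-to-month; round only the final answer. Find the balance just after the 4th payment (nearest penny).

£5,933.88

Monthly rate r = 20.8%/12 = 1.73333% = 0.0173333.
Each month: B ← B·(1+r) − £780.25.
Month 1: interest £147.85; balance after payment £7,897.60.
Month 2: interest £136.89; balance after payment £7,254.25.
Month 3: interest £125.74; balance after payment £6,599.74.
Month 4: interest £114.40; balance after payment £5,933.88.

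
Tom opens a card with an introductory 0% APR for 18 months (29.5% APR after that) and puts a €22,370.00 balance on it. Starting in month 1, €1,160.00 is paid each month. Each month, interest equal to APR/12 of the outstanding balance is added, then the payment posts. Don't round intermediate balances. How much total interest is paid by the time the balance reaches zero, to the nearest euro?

Promo months 1–18 at r₀ = 0%/12 = 0; months 19+ at r₁ = 29.5%/12 = 0.0245833.
After month 18 (no interest yet): B = €22,370.00 − 18·€1,160.00 = €1,490.00.
Then at r₁ with €1,160.00/mo: n₂ = −ln(1 − r₁·B/P)/ln(1+r₁) ≈ 1.32 → 2 more payments.
Total paid = 19·€1,160.00 + €375.64 = €22,415.64; interest = €22,415.64 − €22,370.00 = €45.64.

€46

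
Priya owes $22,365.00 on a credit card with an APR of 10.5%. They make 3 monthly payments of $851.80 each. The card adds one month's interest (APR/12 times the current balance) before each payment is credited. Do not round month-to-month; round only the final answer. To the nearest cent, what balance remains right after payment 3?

Monthly rate r = 10.5%/12 = 0.875% = 0.00875.
Each month: B ← B·(1+r) − $851.80.
Month 1: interest $195.69; balance after payment $21,708.89.
Month 2: interest $189.95; balance after payment $21,047.05.
Month 3: interest $184.16; balance after payment $20,379.41.

$20,379.41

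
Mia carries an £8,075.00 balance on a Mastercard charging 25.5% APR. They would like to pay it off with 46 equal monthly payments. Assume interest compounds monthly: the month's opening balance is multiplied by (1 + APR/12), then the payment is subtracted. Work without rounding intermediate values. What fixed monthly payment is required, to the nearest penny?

£276.82

Monthly rate r = 25.5%/12 = 2.125% = 0.02125.
Level-payment amortization: P = B₀·r / (1 − (1+r)^(−n)) = 8075.00·0.02125 / (1 − 1.02125^(−46)).
Denominator 1 − (1+r)^(−46) = 0.619876428.
P = 171.594 / 0.619876428 ≈ 276.82.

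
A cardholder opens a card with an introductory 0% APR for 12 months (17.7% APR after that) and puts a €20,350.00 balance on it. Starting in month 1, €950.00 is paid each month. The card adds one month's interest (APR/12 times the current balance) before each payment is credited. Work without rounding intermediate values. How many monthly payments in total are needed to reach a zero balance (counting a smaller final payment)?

Promo months 1–12 at r₀ = 0%/12 = 0; months 13+ at r₁ = 17.7%/12 = 0.01475.
After month 12 (no interest yet): B = €20,350.00 − 12·€950.00 = €8,950.00.
Then at r₁ with €950.00/mo: n₂ = −ln(1 − r₁·B/P)/ln(1+r₁) ≈ 10.22 → 11 more payments.

23 months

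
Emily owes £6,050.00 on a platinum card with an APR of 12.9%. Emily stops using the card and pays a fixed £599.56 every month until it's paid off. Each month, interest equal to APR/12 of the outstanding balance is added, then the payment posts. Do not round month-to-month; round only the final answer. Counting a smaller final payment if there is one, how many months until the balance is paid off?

11 months

Monthly rate r = 12.9%/12 = 1.075% = 0.01075.
Recurrence: B ← B·(1+r) − £599.56.
Month 1: interest £65.04; balance after payment £5,515.48.
Month 2: interest £59.29; balance after payment £4,975.21.
Closed form: n = −ln(1 − rB₀/P)/ln(1+r) = −ln(0.89152)/ln(1.01075) ≈ 10.738, so the balance reaches zero during payment 11.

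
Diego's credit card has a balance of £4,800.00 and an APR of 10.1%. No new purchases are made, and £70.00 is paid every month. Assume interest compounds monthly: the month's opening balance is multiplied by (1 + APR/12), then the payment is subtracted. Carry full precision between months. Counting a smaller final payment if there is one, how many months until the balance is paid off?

Monthly rate r = 10.1%/12 = 0.841667% = 0.00841667.
Recurrence: B ← B·(1+r) − £70.00.
Month 1: interest £40.40; balance after payment £4,770.40.
Month 2: interest £40.15; balance after payment £4,740.55.
Closed form: n = −ln(1 − rB₀/P)/ln(1+r) = −ln(0.42286)/ln(1.00842) ≈ 102.694, so the balance reaches zero during payment 103.

103 months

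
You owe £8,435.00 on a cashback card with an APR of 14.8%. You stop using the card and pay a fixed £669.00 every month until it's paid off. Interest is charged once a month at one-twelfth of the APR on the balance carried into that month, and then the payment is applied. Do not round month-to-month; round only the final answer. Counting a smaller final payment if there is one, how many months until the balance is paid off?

Monthly rate r = 14.8%/12 = 1.23333% = 0.0123333.
Recurrence: B ← B·(1+r) − £669.00.
Month 1: interest £104.03; balance after payment £7,870.03.
Month 2: interest £97.06; balance after payment £7,298.10.
Closed form: n = −ln(1 − rB₀/P)/ln(1+r) = −ln(0.8445)/ln(1.01233) ≈ 13.788, so the balance reaches zero during payment 14.

14 payments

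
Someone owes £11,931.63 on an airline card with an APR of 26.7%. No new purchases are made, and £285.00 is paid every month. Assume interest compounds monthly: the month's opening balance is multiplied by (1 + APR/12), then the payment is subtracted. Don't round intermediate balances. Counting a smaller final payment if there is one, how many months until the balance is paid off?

Monthly rate r = 26.7%/12 = 2.225% = 0.02225.
Recurrence: B ← B·(1+r) − £285.00.
Month 1: interest £265.48; balance after payment £11,912.11.
Month 2: interest £265.04; balance after payment £11,892.15.
Closed form: n = −ln(1 − rB₀/P)/ln(1+r) = −ln(0.068496)/ln(1.02225) ≈ 121.829, so the balance reaches zero during payment 122.

122 payments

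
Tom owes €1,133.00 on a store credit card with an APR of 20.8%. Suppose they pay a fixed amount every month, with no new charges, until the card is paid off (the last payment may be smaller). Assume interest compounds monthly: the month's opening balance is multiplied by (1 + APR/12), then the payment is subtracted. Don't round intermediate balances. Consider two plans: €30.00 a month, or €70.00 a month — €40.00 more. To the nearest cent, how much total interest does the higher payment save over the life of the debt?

€514.62

Monthly rate r = 20.8%/12 = 1.73333% = 0.0173333.
At €30.00/mo: n = ⌈−ln(1 − rB₀/P)/ln(1+r)⌉ = 62 payments (last €25.94); total interest = total paid − €1,133.00 = €722.94.
At €70.00/mo: 20 payments (last €11.32); total interest €208.32.
Interest saved = €722.94 − €208.32 = €514.62.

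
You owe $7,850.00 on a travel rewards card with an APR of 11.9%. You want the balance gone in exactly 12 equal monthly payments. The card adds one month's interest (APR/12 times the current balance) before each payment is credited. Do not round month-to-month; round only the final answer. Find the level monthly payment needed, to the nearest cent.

Monthly rate r = 11.9%/12 = 0.991667% = 0.00991667.
Level-payment amortization: P = B₀·r / (1 − (1+r)^(−n)) = 7850.00·0.00991667 / (1 − 1.00992^(−12)).
Denominator 1 − (1+r)^(−12) = 0.111671641.
P = 77.8458 / 0.111671641 ≈ 697.10.

$697.10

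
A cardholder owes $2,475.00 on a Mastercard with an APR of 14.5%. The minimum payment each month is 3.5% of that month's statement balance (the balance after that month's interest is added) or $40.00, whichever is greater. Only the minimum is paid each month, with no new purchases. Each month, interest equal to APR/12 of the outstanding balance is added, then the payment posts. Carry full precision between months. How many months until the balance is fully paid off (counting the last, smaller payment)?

Monthly rate r = 14.5%/12 = 1.20833% = 0.0120833.
While 3.5% of the post-interest balance exceeds $40.00, each month B ← (B·(1+r))·(1 − 0.035), i.e. B shrinks by the factor (1+r)·0.965 = 0.97666.
This holds for months 1–34. Entering month 35 the balance is $1,108.81; 3.5% of the post-interest balance is now below $40.00, so the flat $40.00 minimum applies from here.
From month 35 a fixed $40.00 at rate r clears $1,108.81 in 34 more payments. Total: 34 + 34 = 68 months.

68 months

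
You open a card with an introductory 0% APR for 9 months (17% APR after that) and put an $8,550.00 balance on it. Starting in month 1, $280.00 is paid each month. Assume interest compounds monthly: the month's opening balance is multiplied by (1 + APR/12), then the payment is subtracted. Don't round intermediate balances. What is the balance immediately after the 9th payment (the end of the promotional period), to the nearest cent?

$6,030.00

Promo months 1–9 at r₀ = 0%/12 = 0; months 10+ at r₁ = 17%/12 = 0.0141667.
After month 9 (no interest yet): B = $8,550.00 − 9·$280.00 = $6,030.00.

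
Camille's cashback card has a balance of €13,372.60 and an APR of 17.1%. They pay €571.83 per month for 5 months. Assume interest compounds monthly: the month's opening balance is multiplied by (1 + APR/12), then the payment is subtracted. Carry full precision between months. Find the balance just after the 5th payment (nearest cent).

Monthly rate r = 17.1%/12 = 1.425% = 0.01425.
Each month: B ← B·(1+r) − €571.83.
Month 1: interest €190.56; balance after payment €12,991.33.
Month 2: interest €185.13; balance after payment €12,604.63.
Month 3: interest €179.62; balance after payment €12,212.41.
Month 4: interest €174.03; balance after payment €11,814.61.
Month 5: interest €168.36; balance after payment €11,411.14.

€11,411.14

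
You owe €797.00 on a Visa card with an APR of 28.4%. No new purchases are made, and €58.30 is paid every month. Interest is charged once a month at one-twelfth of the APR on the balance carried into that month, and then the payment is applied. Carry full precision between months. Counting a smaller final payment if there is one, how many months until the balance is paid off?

17 payments

Monthly rate r = 28.4%/12 = 2.36667% = 0.0236667.
Recurrence: B ← B·(1+r) − €58.30.
Month 1: interest €18.86; balance after payment €757.56.
Month 2: interest €17.93; balance after payment €717.19.
Closed form: n = −ln(1 − rB₀/P)/ln(1+r) = −ln(0.67646)/ln(1.02367) ≈ 16.711, so the balance reaches zero during payment 17.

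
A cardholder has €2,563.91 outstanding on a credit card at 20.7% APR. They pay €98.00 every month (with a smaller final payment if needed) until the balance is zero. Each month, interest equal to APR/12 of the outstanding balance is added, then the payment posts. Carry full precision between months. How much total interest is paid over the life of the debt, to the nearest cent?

Monthly rate r = 20.7%/12 = 1.725% = 0.01725.
Payoff takes n = ⌈−ln(1 − rB₀/P)/ln(1+r)⌉ = ⌈35.094⌉ = 36 payments; the last is €9.25.
Total paid = 35·€98.00 + €9.25 = €3,439.25.
Total interest = total paid − principal = €3,439.25 − €2,563.91 = €875.34.

€875.34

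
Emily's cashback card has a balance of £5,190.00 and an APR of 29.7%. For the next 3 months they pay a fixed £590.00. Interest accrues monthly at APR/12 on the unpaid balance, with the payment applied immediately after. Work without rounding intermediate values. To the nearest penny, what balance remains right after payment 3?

Monthly rate r = 29.7%/12 = 2.475% = 0.02475.
Each month: B ← B·(1+r) − £590.00.
Month 1: interest £128.45; balance after payment £4,728.45.
Month 2: interest £117.03; balance after payment £4,255.48.
Month 3: interest £105.32; balance after payment £3,770.80.

£3,770.80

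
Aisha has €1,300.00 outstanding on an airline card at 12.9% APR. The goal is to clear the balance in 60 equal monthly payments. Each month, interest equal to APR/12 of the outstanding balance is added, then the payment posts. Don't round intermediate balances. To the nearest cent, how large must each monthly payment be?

€29.51

Monthly rate r = 12.9%/12 = 1.075% = 0.01075.
Level-payment amortization: P = B₀·r / (1 − (1+r)^(−n)) = 1300.00·0.01075 / (1 − 1.01075^(−60)).
Denominator 1 − (1+r)^(−60) = 0.473528338.
P = 13.975 / 0.473528338 ≈ 29.51.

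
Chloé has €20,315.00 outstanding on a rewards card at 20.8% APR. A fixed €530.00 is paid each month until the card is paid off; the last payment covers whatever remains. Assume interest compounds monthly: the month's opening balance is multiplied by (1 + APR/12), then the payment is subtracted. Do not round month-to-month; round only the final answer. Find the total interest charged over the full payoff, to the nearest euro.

€13,359

Monthly rate r = 20.8%/12 = 1.73333% = 0.0173333.
Payoff takes n = ⌈−ln(1 − rB₀/P)/ln(1+r)⌉ = ⌈63.533⌉ = 64 payments; the last is €283.68.
Total paid = 63·€530.00 + €283.68 = €33,673.68.
Total interest = total paid − principal = €33,673.68 − €20,315.00 = €13,358.68.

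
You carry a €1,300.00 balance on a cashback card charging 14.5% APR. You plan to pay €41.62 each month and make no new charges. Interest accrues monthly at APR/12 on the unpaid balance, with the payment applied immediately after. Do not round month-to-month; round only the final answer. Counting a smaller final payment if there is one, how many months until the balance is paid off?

Monthly rate r = 14.5%/12 = 1.20833% = 0.0120833.
Recurrence: B ← B·(1+r) − €41.62.
Month 1: interest €15.71; balance after payment €1,274.09.
Month 2: interest €15.40; balance after payment €1,247.86.
Closed form: n = −ln(1 − rB₀/P)/ln(1+r) = −ln(0.62258)/ln(1.01208) ≈ 39.455, so the balance reaches zero during payment 40.

40 months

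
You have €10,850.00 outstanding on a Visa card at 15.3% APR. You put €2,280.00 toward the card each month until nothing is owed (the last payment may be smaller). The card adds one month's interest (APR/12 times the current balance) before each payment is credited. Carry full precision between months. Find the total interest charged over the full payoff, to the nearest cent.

Monthly rate r = 15.3%/12 = 1.275% = 0.01275.
Payoff takes n = ⌈−ln(1 − rB₀/P)/ln(1+r)⌉ = ⌈4.940⌉ = 5 payments; the last is €2,145.12.
Total paid = 4·€2,280.00 + €2,145.12 = €11,265.12.
Total interest = total paid − principal = €11,265.12 − €10,850.00 = €415.12.

€415.12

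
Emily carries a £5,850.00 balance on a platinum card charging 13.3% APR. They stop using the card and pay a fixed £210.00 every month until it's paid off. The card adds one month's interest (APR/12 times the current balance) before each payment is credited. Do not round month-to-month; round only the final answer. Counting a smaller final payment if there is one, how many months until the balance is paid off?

Monthly rate r = 13.3%/12 = 1.10833% = 0.0110833.
Recurrence: B ← B·(1+r) − £210.00.
Month 1: interest £64.84; balance after payment £5,704.84.
Month 2: interest £63.23; balance after payment £5,558.07.
Closed form: n = −ln(1 − rB₀/P)/ln(1+r) = −ln(0.69125)/ln(1.01108) ≈ 33.500, so the balance reaches zero during payment 34.

34 payments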